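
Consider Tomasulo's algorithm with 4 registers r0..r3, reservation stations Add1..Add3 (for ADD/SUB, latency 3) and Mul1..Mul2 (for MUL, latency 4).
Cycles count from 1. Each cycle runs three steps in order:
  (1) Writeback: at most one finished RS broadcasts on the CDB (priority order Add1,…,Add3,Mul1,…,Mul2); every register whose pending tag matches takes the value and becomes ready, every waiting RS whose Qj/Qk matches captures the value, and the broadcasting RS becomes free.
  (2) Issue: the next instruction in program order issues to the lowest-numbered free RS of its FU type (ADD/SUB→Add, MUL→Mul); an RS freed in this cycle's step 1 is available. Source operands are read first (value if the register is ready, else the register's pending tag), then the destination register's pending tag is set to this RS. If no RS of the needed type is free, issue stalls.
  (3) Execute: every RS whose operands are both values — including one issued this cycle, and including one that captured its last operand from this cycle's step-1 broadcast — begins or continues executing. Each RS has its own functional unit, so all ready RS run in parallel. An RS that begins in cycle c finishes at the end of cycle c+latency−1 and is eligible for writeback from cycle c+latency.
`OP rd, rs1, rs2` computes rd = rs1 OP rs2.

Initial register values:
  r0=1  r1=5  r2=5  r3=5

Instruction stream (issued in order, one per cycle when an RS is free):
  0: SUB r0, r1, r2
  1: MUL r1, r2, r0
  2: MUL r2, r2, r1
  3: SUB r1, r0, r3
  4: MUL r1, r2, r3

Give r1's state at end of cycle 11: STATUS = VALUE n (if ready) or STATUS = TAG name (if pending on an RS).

c1: issue SUB r0<-Add1 | r0:Add1,r1:5,r2:5,r3:5
c2: issue MUL r1<-Mul1 | r0:Add1,r1:Mul1,r2:5,r3:5
c3: issue MUL r2<-Mul2 | r0:Add1,r1:Mul1,r2:Mul2,r3:5
c4: CDB Add1=0; issue SUB r1<-Add1 | r0:0,r1:Add1,r2:Mul2,r3:5
c5: stall | r0:0,r1:Add1,r2:Mul2,r3:5
c6: stall | r0:0,r1:Add1,r2:Mul2,r3:5
c7: CDB Add1=-5; stall | r0:0,r1:-5,r2:Mul2,r3:5
c8: CDB Mul1=0; issue MUL r1<-Mul1 | r0:0,r1:Mul1,r2:Mul2,r3:5
c9: - | r0:0,r1:Mul1,r2:Mul2,r3:5
c10: - | r0:0,r1:Mul1,r2:Mul2,r3:5
c11: - | r0:0,r1:Mul1,r2:Mul2,r3:5

STATUS = TAG Mul1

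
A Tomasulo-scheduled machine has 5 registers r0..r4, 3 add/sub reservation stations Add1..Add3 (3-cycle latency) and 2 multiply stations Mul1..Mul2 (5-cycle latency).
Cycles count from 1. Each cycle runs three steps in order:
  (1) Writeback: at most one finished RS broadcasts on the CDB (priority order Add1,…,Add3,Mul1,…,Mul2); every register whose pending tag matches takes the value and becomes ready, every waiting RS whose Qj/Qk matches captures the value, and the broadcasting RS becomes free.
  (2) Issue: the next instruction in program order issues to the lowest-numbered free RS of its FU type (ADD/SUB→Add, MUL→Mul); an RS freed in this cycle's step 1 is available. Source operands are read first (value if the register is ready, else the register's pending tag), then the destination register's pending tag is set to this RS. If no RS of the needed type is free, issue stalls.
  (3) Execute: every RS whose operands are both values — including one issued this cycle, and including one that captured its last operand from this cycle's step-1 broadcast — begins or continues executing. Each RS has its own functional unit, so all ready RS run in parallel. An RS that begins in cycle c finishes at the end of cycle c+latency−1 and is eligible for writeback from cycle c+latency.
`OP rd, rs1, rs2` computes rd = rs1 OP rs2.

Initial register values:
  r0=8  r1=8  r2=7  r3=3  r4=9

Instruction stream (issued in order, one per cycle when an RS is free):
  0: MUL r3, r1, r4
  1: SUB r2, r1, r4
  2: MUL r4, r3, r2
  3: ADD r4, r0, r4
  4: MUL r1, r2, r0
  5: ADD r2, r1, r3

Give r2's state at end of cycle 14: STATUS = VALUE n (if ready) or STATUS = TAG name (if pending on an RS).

cycle 1: issue MUL r3<-Mul1 // r0:8,r1:8,r2:7,r3:Mul1,r4:9
cycle 2: issue SUB r2<-Add1 // r0:8,r1:8,r2:Add1,r3:Mul1,r4:9
cycle 3: issue MUL r4<-Mul2 // r0:8,r1:8,r2:Add1,r3:Mul1,r4:Mul2
cycle 4: issue ADD r4<-Add2 // r0:8,r1:8,r2:Add1,r3:Mul1,r4:Add2
cycle 5: CDB Add1=-1; stall // r0:8,r1:8,r2:-1,r3:Mul1,r4:Add2
cycle 6: CDB Mul1=72; issue MUL r1<-Mul1 // r0:8,r1:Mul1,r2:-1,r3:72,r4:Add2
cycle 7: issue ADD r2<-Add1 // r0:8,r1:Mul1,r2:Add1,r3:72,r4:Add2
cycle 8: - // r0:8,r1:Mul1,r2:Add1,r3:72,r4:Add2
cycle 9: - // r0:8,r1:Mul1,r2:Add1,r3:72,r4:Add2
cycle 10: - // r0:8,r1:Mul1,r2:Add1,r3:72,r4:Add2
cycle 11: CDB Mul1=-8 // r0:8,r1:-8,r2:Add1,r3:72,r4:Add2
cycle 12: CDB Mul2=-72 // r0:8,r1:-8,r2:Add1,r3:72,r4:Add2
cycle 13: - // r0:8,r1:-8,r2:Add1,r3:72,r4:Add2
cycle 14: CDB Add1=64 // r0:8,r1:-8,r2:64,r3:72,r4:Add2

STATUS = VALUE 64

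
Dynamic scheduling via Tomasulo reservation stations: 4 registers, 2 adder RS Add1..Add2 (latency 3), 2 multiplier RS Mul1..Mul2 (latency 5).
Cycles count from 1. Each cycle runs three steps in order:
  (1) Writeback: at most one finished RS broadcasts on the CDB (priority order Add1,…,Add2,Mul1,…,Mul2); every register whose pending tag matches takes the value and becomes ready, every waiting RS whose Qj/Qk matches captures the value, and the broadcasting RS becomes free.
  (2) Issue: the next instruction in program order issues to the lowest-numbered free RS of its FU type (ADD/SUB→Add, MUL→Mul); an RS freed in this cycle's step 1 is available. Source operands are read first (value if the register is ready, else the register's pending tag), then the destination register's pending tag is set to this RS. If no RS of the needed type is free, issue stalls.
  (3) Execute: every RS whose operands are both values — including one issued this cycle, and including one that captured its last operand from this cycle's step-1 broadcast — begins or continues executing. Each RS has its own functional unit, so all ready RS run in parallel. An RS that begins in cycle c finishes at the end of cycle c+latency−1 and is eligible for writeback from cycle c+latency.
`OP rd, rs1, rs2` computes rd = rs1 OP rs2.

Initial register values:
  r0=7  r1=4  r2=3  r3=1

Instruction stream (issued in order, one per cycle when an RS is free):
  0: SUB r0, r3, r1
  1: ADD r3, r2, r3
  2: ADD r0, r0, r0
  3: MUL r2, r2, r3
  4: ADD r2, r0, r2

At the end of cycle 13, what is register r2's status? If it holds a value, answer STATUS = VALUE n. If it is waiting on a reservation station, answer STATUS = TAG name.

STATUS = VALUE 6

  c1: issue SUB r0<-Add1  regs: r0:Add1,r1:4,r2:3,r3:1
  c2: issue ADD r3<-Add2  regs: r0:Add1,r1:4,r2:3,r3:Add2
  c3: stall  regs: r0:Add1,r1:4,r2:3,r3:Add2
  c4: CDB Add1=-3; issue ADD r0<-Add1  regs: r0:Add1,r1:4,r2:3,r3:Add2
  c5: CDB Add2=4; issue MUL r2<-Mul1  regs: r0:Add1,r1:4,r2:Mul1,r3:4
  c6: issue ADD r2<-Add2  regs: r0:Add1,r1:4,r2:Add2,r3:4
  c7: CDB Add1=-6  regs: r0:-6,r1:4,r2:Add2,r3:4
  c8: -  regs: r0:-6,r1:4,r2:Add2,r3:4
  c9: -  regs: r0:-6,r1:4,r2:Add2,r3:4
  c10: CDB Mul1=12  regs: r0:-6,r1:4,r2:Add2,r3:4
  c11: -  regs: r0:-6,r1:4,r2:Add2,r3:4
  c12: -  regs: r0:-6,r1:4,r2:Add2,r3:4
  c13: CDB Add2=6  regs: r0:-6,r1:4,r2:6,r3:4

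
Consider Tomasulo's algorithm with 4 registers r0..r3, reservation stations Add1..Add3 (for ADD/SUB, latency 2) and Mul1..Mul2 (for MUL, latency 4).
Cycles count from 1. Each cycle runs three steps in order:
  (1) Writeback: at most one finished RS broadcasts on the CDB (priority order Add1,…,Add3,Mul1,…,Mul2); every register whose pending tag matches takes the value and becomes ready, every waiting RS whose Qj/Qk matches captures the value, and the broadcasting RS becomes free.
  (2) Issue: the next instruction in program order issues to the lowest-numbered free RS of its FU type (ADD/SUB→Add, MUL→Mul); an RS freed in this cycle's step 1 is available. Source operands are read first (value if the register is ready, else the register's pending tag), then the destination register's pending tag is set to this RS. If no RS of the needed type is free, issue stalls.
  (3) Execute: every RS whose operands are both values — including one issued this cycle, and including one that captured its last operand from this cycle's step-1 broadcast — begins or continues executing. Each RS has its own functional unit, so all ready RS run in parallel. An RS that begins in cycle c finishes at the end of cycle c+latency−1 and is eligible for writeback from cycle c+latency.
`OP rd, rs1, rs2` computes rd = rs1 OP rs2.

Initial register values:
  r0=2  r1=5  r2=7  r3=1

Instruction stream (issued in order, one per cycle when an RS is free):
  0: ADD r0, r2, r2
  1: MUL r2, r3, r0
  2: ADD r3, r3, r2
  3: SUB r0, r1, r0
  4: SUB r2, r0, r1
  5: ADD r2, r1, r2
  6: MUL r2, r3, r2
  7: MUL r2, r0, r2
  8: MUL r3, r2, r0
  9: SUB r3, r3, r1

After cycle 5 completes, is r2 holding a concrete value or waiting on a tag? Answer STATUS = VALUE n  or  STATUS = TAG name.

STATUS = TAG Add3

  c1: issue ADD r0<-Add1  regs: r0:Add1,r1:5,r2:7,r3:1
  c2: issue MUL r2<-Mul1  regs: r0:Add1,r1:5,r2:Mul1,r3:1
  c3: CDB Add1=14; issue ADD r3<-Add1  regs: r0:14,r1:5,r2:Mul1,r3:Add1
  c4: issue SUB r0<-Add2  regs: r0:Add2,r1:5,r2:Mul1,r3:Add1
  c5: issue SUB r2<-Add3  regs: r0:Add2,r1:5,r2:Add3,r3:Add1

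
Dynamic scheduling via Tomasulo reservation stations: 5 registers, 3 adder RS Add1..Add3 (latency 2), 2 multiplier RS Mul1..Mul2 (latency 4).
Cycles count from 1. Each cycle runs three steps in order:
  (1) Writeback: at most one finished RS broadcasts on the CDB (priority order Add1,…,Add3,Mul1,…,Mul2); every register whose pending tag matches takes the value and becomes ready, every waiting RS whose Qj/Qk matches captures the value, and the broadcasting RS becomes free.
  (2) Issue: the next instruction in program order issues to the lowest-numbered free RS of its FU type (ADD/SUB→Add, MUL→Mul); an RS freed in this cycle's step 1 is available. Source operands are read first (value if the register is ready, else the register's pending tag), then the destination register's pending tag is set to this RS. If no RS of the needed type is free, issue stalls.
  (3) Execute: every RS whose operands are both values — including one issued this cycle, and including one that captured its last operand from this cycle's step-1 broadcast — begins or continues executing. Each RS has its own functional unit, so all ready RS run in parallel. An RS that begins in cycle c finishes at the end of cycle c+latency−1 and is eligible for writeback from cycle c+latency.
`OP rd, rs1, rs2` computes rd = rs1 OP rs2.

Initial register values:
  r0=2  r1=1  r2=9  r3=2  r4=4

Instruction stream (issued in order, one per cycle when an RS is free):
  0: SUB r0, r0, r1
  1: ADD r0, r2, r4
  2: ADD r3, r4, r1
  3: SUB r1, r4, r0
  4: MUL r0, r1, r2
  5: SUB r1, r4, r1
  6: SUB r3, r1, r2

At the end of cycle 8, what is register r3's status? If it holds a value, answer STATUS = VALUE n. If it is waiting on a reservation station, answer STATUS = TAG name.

STATUS = TAG Add2

c1: issue SUB r0<-Add1 | r0:Add1,r1:1,r2:9,r3:2,r4:4
c2: issue ADD r0<-Add2 | r0:Add2,r1:1,r2:9,r3:2,r4:4
c3: CDB Add1=1; issue ADD r3<-Add1 | r0:Add2,r1:1,r2:9,r3:Add1,r4:4
c4: CDB Add2=13; issue SUB r1<-Add2 | r0:13,r1:Add2,r2:9,r3:Add1,r4:4
c5: CDB Add1=5; issue MUL r0<-Mul1 | r0:Mul1,r1:Add2,r2:9,r3:5,r4:4
c6: CDB Add2=-9; issue SUB r1<-Add1 | r0:Mul1,r1:Add1,r2:9,r3:5,r4:4
c7: issue SUB r3<-Add2 | r0:Mul1,r1:Add1,r2:9,r3:Add2,r4:4
c8: CDB Add1=13 | r0:Mul1,r1:13,r2:9,r3:Add2,r4:4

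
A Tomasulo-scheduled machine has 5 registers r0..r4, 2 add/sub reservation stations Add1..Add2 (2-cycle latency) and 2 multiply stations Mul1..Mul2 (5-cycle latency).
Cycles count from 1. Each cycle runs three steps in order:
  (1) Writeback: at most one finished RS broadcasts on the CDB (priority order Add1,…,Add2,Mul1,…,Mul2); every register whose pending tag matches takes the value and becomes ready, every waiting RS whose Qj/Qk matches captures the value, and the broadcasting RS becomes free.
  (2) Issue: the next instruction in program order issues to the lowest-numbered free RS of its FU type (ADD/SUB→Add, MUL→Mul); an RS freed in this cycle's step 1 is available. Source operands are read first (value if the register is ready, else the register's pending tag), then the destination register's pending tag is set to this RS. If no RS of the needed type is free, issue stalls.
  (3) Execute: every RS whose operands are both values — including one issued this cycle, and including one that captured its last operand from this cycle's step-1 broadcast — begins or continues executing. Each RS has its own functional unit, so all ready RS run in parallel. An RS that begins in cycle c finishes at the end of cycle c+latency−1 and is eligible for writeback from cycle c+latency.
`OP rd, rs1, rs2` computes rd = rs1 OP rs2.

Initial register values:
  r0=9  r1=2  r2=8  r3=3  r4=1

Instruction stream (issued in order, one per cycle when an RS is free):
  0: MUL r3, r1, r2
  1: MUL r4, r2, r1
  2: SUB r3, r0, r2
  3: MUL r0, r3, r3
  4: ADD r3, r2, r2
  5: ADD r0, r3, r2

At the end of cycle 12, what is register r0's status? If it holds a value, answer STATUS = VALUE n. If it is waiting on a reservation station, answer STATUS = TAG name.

cycle 1: issue MUL r3<-Mul1 // r0:9,r1:2,r2:8,r3:Mul1,r4:1
cycle 2: issue MUL r4<-Mul2 // r0:9,r1:2,r2:8,r3:Mul1,r4:Mul2
cycle 3: issue SUB r3<-Add1 // r0:9,r1:2,r2:8,r3:Add1,r4:Mul2
cycle 4: stall // r0:9,r1:2,r2:8,r3:Add1,r4:Mul2
cycle 5: CDB Add1=1; stall // r0:9,r1:2,r2:8,r3:1,r4:Mul2
cycle 6: CDB Mul1=16; issue MUL r0<-Mul1 // r0:Mul1,r1:2,r2:8,r3:1,r4:Mul2
cycle 7: CDB Mul2=16; issue ADD r3<-Add1 // r0:Mul1,r1:2,r2:8,r3:Add1,r4:16
cycle 8: issue ADD r0<-Add2 // r0:Add2,r1:2,r2:8,r3:Add1,r4:16
cycle 9: CDB Add1=16 // r0:Add2,r1:2,r2:8,r3:16,r4:16
cycle 10: - // r0:Add2,r1:2,r2:8,r3:16,r4:16
cycle 11: CDB Add2=24 // r0:24,r1:2,r2:8,r3:16,r4:16
cycle 12: CDB Mul1=1 // r0:24,r1:2,r2:8,r3:16,r4:16

STATUS = VALUE 24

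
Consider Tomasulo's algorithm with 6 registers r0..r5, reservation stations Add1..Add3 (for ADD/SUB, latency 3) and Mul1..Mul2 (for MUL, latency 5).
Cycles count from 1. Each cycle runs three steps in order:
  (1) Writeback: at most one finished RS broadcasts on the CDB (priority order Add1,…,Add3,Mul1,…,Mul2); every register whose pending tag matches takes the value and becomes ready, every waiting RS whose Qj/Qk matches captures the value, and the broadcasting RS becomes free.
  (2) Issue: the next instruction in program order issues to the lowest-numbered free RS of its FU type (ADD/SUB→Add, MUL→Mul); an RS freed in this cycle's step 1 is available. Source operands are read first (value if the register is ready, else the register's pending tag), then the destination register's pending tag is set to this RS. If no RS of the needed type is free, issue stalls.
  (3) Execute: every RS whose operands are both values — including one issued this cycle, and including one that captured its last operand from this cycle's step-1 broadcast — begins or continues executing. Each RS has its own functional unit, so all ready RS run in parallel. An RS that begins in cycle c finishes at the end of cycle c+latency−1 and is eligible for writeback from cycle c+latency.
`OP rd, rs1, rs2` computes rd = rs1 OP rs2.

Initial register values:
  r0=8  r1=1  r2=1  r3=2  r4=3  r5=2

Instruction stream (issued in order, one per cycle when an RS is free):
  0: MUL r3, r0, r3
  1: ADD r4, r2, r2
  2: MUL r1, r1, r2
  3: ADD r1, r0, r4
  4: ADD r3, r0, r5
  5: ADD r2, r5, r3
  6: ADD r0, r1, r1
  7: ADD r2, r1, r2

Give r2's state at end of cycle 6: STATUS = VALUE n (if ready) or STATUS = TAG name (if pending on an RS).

STATUS = TAG Add3

  c1: issue MUL r3<-Mul1  regs: r0:8,r1:1,r2:1,r3:Mul1,r4:3,r5:2
  c2: issue ADD r4<-Add1  regs: r0:8,r1:1,r2:1,r3:Mul1,r4:Add1,r5:2
  c3: issue MUL r1<-Mul2  regs: r0:8,r1:Mul2,r2:1,r3:Mul1,r4:Add1,r5:2
  c4: issue ADD r1<-Add2  regs: r0:8,r1:Add2,r2:1,r3:Mul1,r4:Add1,r5:2
  c5: CDB Add1=2; issue ADD r3<-Add1  regs: r0:8,r1:Add2,r2:1,r3:Add1,r4:2,r5:2
  c6: CDB Mul1=16; issue ADD r2<-Add3  regs: r0:8,r1:Add2,r2:Add3,r3:Add1,r4:2,r5:2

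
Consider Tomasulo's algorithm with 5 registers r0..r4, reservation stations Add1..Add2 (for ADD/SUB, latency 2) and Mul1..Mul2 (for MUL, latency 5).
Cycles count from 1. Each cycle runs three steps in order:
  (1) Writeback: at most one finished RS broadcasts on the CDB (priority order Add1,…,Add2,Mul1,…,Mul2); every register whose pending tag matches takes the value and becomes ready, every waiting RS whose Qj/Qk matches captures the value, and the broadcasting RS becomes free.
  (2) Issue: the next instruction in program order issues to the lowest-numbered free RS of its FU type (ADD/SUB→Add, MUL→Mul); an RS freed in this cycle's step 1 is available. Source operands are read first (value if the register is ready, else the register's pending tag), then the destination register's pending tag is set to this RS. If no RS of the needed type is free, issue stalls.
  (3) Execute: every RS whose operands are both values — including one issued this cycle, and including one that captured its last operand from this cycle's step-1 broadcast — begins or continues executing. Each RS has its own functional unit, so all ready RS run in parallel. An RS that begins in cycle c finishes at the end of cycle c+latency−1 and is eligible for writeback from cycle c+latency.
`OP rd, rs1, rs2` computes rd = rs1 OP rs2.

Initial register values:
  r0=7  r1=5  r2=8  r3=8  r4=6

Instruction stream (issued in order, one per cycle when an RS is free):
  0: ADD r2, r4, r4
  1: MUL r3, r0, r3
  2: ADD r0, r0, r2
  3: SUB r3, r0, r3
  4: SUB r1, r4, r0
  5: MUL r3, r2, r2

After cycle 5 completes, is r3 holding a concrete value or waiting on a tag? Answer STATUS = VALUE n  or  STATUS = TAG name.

c1: issue ADD r2<-Add1 | r0:7,r1:5,r2:Add1,r3:8,r4:6
c2: issue MUL r3<-Mul1 | r0:7,r1:5,r2:Add1,r3:Mul1,r4:6
c3: CDB Add1=12; issue ADD r0<-Add1 | r0:Add1,r1:5,r2:12,r3:Mul1,r4:6
c4: issue SUB r3<-Add2 | r0:Add1,r1:5,r2:12,r3:Add2,r4:6
c5: CDB Add1=19; issue SUB r1<-Add1 | r0:19,r1:Add1,r2:12,r3:Add2,r4:6

STATUS = TAG Add2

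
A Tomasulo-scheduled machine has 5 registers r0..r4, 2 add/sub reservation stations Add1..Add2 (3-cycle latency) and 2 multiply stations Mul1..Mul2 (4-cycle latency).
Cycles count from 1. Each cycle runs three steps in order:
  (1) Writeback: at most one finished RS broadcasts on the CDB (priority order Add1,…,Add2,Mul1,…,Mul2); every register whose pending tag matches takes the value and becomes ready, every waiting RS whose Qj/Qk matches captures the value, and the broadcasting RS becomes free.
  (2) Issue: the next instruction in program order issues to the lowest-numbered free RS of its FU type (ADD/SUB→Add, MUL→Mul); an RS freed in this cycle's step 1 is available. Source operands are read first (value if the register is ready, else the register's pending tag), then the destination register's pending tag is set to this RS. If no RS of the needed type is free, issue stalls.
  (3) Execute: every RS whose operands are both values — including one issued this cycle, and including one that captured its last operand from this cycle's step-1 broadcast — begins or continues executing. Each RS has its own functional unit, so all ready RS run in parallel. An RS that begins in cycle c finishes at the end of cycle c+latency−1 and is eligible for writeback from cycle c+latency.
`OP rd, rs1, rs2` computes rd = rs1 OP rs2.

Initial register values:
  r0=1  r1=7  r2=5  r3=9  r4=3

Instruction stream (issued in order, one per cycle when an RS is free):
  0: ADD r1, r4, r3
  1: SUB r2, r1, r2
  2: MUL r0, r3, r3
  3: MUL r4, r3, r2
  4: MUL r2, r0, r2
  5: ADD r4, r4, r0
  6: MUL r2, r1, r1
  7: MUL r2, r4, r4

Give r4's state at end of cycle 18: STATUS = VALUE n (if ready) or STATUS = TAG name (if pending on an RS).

STATUS = VALUE 144

c1: issue ADD r1<-Add1 | r0:1,r1:Add1,r2:5,r3:9,r4:3
c2: issue SUB r2<-Add2 | r0:1,r1:Add1,r2:Add2,r3:9,r4:3
c3: issue MUL r0<-Mul1 | r0:Mul1,r1:Add1,r2:Add2,r3:9,r4:3
c4: CDB Add1=12; issue MUL r4<-Mul2 | r0:Mul1,r1:12,r2:Add2,r3:9,r4:Mul2
c5: stall | r0:Mul1,r1:12,r2:Add2,r3:9,r4:Mul2
c6: stall | r0:Mul1,r1:12,r2:Add2,r3:9,r4:Mul2
c7: CDB Add2=7; stall | r0:Mul1,r1:12,r2:7,r3:9,r4:Mul2
c8: CDB Mul1=81; issue MUL r2<-Mul1 | r0:81,r1:12,r2:Mul1,r3:9,r4:Mul2
c9: issue ADD r4<-Add1 | r0:81,r1:12,r2:Mul1,r3:9,r4:Add1
c10: stall | r0:81,r1:12,r2:Mul1,r3:9,r4:Add1
c11: CDB Mul2=63; issue MUL r2<-Mul2 | r0:81,r1:12,r2:Mul2,r3:9,r4:Add1
c12: CDB Mul1=567; issue MUL r2<-Mul1 | r0:81,r1:12,r2:Mul1,r3:9,r4:Add1
c13: - | r0:81,r1:12,r2:Mul1,r3:9,r4:Add1
c14: CDB Add1=144 | r0:81,r1:12,r2:Mul1,r3:9,r4:144
c15: CDB Mul2=144 | r0:81,r1:12,r2:Mul1,r3:9,r4:144
c16: - | r0:81,r1:12,r2:Mul1,r3:9,r4:144
c17: - | r0:81,r1:12,r2:Mul1,r3:9,r4:144
c18: CDB Mul1=20736 | r0:81,r1:12,r2:20736,r3:9,r4:144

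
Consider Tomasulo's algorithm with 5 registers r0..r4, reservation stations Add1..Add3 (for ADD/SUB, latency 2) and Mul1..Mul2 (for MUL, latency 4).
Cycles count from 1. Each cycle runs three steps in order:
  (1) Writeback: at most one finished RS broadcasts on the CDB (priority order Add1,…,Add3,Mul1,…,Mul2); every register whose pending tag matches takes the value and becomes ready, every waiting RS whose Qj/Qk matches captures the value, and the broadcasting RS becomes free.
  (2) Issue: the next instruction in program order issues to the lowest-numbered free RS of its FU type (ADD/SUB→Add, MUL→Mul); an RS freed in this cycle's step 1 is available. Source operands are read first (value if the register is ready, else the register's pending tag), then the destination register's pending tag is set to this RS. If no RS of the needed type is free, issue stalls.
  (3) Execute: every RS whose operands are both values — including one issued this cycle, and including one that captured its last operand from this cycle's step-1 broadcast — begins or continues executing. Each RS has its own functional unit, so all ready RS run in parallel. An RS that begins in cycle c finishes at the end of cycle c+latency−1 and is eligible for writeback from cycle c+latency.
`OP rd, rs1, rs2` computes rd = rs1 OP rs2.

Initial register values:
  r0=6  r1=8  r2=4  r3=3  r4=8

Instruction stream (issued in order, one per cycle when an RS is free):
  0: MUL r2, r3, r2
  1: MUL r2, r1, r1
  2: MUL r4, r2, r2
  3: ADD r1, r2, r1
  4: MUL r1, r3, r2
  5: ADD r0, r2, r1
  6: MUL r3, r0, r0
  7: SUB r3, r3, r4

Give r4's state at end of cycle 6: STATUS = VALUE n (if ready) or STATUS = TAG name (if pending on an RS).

STATUS = TAG Mul1

cycle 1: issue MUL r2<-Mul1 // r0:6,r1:8,r2:Mul1,r3:3,r4:8
cycle 2: issue MUL r2<-Mul2 // r0:6,r1:8,r2:Mul2,r3:3,r4:8
cycle 3: stall // r0:6,r1:8,r2:Mul2,r3:3,r4:8
cycle 4: stall // r0:6,r1:8,r2:Mul2,r3:3,r4:8
cycle 5: CDB Mul1=12; issue MUL r4<-Mul1 // r0:6,r1:8,r2:Mul2,r3:3,r4:Mul1
cycle 6: CDB Mul2=64; issue ADD r1<-Add1 // r0:6,r1:Add1,r2:64,r3:3,r4:Mul1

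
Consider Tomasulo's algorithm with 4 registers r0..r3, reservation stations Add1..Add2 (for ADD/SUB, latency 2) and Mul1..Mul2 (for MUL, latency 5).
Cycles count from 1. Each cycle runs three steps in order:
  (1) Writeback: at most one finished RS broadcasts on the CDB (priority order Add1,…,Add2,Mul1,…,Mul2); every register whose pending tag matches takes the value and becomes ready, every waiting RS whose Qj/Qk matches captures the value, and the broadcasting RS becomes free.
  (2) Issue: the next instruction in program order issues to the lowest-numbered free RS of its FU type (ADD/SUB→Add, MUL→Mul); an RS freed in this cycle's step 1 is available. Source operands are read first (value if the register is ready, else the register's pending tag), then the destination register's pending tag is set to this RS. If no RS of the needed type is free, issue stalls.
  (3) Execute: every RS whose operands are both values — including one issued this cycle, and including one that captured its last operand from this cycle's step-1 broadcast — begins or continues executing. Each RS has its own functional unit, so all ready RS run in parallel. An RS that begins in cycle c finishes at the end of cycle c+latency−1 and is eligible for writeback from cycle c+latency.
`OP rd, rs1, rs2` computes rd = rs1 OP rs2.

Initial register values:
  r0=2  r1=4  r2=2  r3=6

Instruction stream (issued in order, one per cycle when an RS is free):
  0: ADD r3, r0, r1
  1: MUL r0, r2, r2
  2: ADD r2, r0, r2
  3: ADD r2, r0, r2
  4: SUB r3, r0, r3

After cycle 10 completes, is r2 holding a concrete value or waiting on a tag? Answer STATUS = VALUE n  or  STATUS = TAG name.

cycle 1: issue ADD r3<-Add1 // r0:2,r1:4,r2:2,r3:Add1
cycle 2: issue MUL r0<-Mul1 // r0:Mul1,r1:4,r2:2,r3:Add1
cycle 3: CDB Add1=6; issue ADD r2<-Add1 // r0:Mul1,r1:4,r2:Add1,r3:6
cycle 4: issue ADD r2<-Add2 // r0:Mul1,r1:4,r2:Add2,r3:6
cycle 5: stall // r0:Mul1,r1:4,r2:Add2,r3:6
cycle 6: stall // r0:Mul1,r1:4,r2:Add2,r3:6
cycle 7: CDB Mul1=4; stall // r0:4,r1:4,r2:Add2,r3:6
cycle 8: stall // r0:4,r1:4,r2:Add2,r3:6
cycle 9: CDB Add1=6; issue SUB r3<-Add1 // r0:4,r1:4,r2:Add2,r3:Add1
cycle 10: - // r0:4,r1:4,r2:Add2,r3:Add1

STATUS = TAG Add2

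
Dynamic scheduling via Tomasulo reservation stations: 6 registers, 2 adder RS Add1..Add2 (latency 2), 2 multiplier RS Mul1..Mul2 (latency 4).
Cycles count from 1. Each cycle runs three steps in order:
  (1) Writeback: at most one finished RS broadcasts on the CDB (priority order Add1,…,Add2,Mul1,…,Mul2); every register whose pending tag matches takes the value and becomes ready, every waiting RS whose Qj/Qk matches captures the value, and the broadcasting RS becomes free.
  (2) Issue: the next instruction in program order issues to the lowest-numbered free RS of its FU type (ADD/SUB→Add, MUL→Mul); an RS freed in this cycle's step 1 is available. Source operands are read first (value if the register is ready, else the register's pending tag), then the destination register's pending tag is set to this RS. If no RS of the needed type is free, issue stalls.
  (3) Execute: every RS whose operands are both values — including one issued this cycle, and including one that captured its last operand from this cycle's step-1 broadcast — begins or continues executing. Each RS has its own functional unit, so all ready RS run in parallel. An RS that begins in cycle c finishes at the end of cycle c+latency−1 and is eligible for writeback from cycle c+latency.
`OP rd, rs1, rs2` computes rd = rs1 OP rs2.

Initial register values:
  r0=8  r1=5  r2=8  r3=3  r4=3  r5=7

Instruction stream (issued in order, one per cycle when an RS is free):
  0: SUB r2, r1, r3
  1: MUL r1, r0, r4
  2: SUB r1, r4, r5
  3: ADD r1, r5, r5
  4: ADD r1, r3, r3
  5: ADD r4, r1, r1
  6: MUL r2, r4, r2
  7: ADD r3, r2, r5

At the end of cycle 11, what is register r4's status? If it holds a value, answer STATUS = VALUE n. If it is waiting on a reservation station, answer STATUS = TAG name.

c1: issue SUB r2<-Add1 | r0:8,r1:5,r2:Add1,r3:3,r4:3,r5:7
c2: issue MUL r1<-Mul1 | r0:8,r1:Mul1,r2:Add1,r3:3,r4:3,r5:7
c3: CDB Add1=2; issue SUB r1<-Add1 | r0:8,r1:Add1,r2:2,r3:3,r4:3,r5:7
c4: issue ADD r1<-Add2 | r0:8,r1:Add2,r2:2,r3:3,r4:3,r5:7
c5: CDB Add1=-4; issue ADD r1<-Add1 | r0:8,r1:Add1,r2:2,r3:3,r4:3,r5:7
c6: CDB Add2=14; issue ADD r4<-Add2 | r0:8,r1:Add1,r2:2,r3:3,r4:Add2,r5:7
c7: CDB Add1=6; issue MUL r2<-Mul2 | r0:8,r1:6,r2:Mul2,r3:3,r4:Add2,r5:7
c8: CDB Mul1=24; issue ADD r3<-Add1 | r0:8,r1:6,r2:Mul2,r3:Add1,r4:Add2,r5:7
c9: CDB Add2=12 | r0:8,r1:6,r2:Mul2,r3:Add1,r4:12,r5:7
c10: - | r0:8,r1:6,r2:Mul2,r3:Add1,r4:12,r5:7
c11: - | r0:8,r1:6,r2:Mul2,r3:Add1,r4:12,r5:7

STATUS = VALUE 12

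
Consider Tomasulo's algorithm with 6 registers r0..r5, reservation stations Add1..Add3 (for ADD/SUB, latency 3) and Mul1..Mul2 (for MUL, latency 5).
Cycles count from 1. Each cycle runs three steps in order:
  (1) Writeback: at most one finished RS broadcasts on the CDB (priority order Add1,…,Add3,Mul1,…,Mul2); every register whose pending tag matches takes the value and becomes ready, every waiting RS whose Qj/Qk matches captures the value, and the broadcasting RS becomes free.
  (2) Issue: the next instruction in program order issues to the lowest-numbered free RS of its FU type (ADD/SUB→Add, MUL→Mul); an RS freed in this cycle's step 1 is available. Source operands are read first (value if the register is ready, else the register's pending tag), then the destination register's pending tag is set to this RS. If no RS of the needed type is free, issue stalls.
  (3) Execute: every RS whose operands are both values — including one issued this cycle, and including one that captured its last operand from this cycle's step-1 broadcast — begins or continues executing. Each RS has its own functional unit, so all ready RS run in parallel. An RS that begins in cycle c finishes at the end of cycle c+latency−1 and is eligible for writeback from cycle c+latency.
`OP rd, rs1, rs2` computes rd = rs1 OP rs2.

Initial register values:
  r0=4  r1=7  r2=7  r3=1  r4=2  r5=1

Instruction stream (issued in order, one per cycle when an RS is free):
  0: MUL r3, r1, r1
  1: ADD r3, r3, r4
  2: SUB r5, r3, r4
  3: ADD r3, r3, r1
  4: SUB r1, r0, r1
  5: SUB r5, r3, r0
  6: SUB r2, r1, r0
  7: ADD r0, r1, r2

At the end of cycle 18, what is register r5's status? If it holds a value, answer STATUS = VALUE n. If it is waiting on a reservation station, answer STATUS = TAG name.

STATUS = VALUE 54

c1: issue MUL r3<-Mul1 | r0:4,r1:7,r2:7,r3:Mul1,r4:2,r5:1
c2: issue ADD r3<-Add1 | r0:4,r1:7,r2:7,r3:Add1,r4:2,r5:1
c3: issue SUB r5<-Add2 | r0:4,r1:7,r2:7,r3:Add1,r4:2,r5:Add2
c4: issue ADD r3<-Add3 | r0:4,r1:7,r2:7,r3:Add3,r4:2,r5:Add2
c5: stall | r0:4,r1:7,r2:7,r3:Add3,r4:2,r5:Add2
c6: CDB Mul1=49; stall | r0:4,r1:7,r2:7,r3:Add3,r4:2,r5:Add2
c7: stall | r0:4,r1:7,r2:7,r3:Add3,r4:2,r5:Add2
c8: stall | r0:4,r1:7,r2:7,r3:Add3,r4:2,r5:Add2
c9: CDB Add1=51; issue SUB r1<-Add1 | r0:4,r1:Add1,r2:7,r3:Add3,r4:2,r5:Add2
c10: stall | r0:4,r1:Add1,r2:7,r3:Add3,r4:2,r5:Add2
c11: stall | r0:4,r1:Add1,r2:7,r3:Add3,r4:2,r5:Add2
c12: CDB Add1=-3; issue SUB r5<-Add1 | r0:4,r1:-3,r2:7,r3:Add3,r4:2,r5:Add1
c13: CDB Add2=49; issue SUB r2<-Add2 | r0:4,r1:-3,r2:Add2,r3:Add3,r4:2,r5:Add1
c14: CDB Add3=58; issue ADD r0<-Add3 | r0:Add3,r1:-3,r2:Add2,r3:58,r4:2,r5:Add1
c15: - | r0:Add3,r1:-3,r2:Add2,r3:58,r4:2,r5:Add1
c16: CDB Add2=-7 | r0:Add3,r1:-3,r2:-7,r3:58,r4:2,r5:Add1
c17: CDB Add1=54 | r0:Add3,r1:-3,r2:-7,r3:58,r4:2,r5:54
c18: - | r0:Add3,r1:-3,r2:-7,r3:58,r4:2,r5:54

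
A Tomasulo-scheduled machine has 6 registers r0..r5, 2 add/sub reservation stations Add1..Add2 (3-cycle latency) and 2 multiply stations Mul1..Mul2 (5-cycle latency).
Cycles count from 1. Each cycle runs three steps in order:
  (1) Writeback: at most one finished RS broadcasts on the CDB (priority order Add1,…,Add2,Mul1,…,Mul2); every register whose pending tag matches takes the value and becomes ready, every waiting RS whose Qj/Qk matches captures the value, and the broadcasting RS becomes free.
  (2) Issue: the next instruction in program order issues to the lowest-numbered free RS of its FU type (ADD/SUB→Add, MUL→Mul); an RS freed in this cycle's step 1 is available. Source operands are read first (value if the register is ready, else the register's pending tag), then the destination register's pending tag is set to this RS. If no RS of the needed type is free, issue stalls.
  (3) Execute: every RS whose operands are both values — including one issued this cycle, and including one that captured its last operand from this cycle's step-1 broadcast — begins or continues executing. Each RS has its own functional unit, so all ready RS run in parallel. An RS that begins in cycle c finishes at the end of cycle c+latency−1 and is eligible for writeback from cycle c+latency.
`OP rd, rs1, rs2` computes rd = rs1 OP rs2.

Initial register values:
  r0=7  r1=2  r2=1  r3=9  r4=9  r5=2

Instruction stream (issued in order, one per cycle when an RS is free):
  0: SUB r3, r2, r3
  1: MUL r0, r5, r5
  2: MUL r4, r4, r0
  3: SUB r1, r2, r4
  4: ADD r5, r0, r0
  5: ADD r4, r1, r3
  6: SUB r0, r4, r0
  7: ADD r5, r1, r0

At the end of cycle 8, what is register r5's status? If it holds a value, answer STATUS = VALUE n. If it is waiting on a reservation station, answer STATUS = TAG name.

STATUS = TAG Add2

c1: issue SUB r3<-Add1 | r0:7,r1:2,r2:1,r3:Add1,r4:9,r5:2
c2: issue MUL r0<-Mul1 | r0:Mul1,r1:2,r2:1,r3:Add1,r4:9,r5:2
c3: issue MUL r4<-Mul2 | r0:Mul1,r1:2,r2:1,r3:Add1,r4:Mul2,r5:2
c4: CDB Add1=-8; issue SUB r1<-Add1 | r0:Mul1,r1:Add1,r2:1,r3:-8,r4:Mul2,r5:2
c5: issue ADD r5<-Add2 | r0:Mul1,r1:Add1,r2:1,r3:-8,r4:Mul2,r5:Add2
c6: stall | r0:Mul1,r1:Add1,r2:1,r3:-8,r4:Mul2,r5:Add2
c7: CDB Mul1=4; stall | r0:4,r1:Add1,r2:1,r3:-8,r4:Mul2,r5:Add2
c8: stall | r0:4,r1:Add1,r2:1,r3:-8,r4:Mul2,r5:Add2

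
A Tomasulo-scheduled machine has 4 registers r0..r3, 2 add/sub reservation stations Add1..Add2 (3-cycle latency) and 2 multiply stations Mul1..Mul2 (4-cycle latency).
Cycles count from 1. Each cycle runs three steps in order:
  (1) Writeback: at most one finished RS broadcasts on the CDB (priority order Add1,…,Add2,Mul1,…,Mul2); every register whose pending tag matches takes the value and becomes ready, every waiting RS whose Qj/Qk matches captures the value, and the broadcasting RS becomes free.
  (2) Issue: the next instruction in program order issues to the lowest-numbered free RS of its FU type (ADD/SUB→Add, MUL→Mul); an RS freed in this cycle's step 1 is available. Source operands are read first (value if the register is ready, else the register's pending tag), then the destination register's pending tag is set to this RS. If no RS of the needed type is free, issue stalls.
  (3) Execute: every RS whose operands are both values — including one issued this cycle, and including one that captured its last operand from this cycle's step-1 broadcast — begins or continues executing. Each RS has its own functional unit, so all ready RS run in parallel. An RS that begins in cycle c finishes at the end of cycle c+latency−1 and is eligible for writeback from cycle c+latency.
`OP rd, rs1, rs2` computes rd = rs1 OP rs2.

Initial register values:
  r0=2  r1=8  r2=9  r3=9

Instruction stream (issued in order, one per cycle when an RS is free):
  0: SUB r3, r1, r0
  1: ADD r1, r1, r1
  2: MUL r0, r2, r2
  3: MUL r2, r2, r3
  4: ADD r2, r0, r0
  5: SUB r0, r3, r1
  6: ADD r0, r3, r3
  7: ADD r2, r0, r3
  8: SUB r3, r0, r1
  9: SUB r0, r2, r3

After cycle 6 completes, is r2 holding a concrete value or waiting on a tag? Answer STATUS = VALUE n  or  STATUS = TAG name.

STATUS = TAG Add1

cycle 1: issue SUB r3<-Add1 // r0:2,r1:8,r2:9,r3:Add1
cycle 2: issue ADD r1<-Add2 // r0:2,r1:Add2,r2:9,r3:Add1
cycle 3: issue MUL r0<-Mul1 // r0:Mul1,r1:Add2,r2:9,r3:Add1
cycle 4: CDB Add1=6; issue MUL r2<-Mul2 // r0:Mul1,r1:Add2,r2:Mul2,r3:6
cycle 5: CDB Add2=16; issue ADD r2<-Add1 // r0:Mul1,r1:16,r2:Add1,r3:6
cycle 6: issue SUB r0<-Add2 // r0:Add2,r1:16,r2:Add1,r3:6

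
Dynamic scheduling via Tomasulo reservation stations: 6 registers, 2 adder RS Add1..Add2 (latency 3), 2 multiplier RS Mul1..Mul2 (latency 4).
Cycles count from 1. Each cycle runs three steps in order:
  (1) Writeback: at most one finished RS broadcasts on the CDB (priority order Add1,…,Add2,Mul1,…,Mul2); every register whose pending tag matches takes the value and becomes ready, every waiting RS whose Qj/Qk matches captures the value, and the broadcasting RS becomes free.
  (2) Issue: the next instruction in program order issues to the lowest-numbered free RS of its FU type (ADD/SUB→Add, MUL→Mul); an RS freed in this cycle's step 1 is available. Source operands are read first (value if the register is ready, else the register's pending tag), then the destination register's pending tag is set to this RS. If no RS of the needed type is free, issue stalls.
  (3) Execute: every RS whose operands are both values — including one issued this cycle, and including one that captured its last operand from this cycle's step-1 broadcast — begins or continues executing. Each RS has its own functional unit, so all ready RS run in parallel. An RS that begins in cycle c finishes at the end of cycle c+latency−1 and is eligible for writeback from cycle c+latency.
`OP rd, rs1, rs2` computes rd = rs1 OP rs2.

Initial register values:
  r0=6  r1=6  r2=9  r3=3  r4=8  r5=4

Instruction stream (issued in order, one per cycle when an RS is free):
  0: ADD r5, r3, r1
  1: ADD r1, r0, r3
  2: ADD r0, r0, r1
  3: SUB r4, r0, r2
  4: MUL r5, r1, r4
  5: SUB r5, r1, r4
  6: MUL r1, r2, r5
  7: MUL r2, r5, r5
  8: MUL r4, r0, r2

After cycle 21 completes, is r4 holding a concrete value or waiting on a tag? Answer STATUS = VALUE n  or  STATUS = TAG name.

c1: issue ADD r5<-Add1 | r0:6,r1:6,r2:9,r3:3,r4:8,r5:Add1
c2: issue ADD r1<-Add2 | r0:6,r1:Add2,r2:9,r3:3,r4:8,r5:Add1
c3: stall | r0:6,r1:Add2,r2:9,r3:3,r4:8,r5:Add1
c4: CDB Add1=9; issue ADD r0<-Add1 | r0:Add1,r1:Add2,r2:9,r3:3,r4:8,r5:9
c5: CDB Add2=9; issue SUB r4<-Add2 | r0:Add1,r1:9,r2:9,r3:3,r4:Add2,r5:9
c6: issue MUL r5<-Mul1 | r0:Add1,r1:9,r2:9,r3:3,r4:Add2,r5:Mul1
c7: stall | r0:Add1,r1:9,r2:9,r3:3,r4:Add2,r5:Mul1
c8: CDB Add1=15; issue SUB r5<-Add1 | r0:15,r1:9,r2:9,r3:3,r4:Add2,r5:Add1
c9: issue MUL r1<-Mul2 | r0:15,r1:Mul2,r2:9,r3:3,r4:Add2,r5:Add1
c10: stall | r0:15,r1:Mul2,r2:9,r3:3,r4:Add2,r5:Add1
c11: CDB Add2=6; stall | r0:15,r1:Mul2,r2:9,r3:3,r4:6,r5:Add1
c12: stall | r0:15,r1:Mul2,r2:9,r3:3,r4:6,r5:Add1
c13: stall | r0:15,r1:Mul2,r2:9,r3:3,r4:6,r5:Add1
c14: CDB Add1=3; stall | r0:15,r1:Mul2,r2:9,r3:3,r4:6,r5:3
c15: CDB Mul1=54; issue MUL r2<-Mul1 | r0:15,r1:Mul2,r2:Mul1,r3:3,r4:6,r5:3
c16: stall | r0:15,r1:Mul2,r2:Mul1,r3:3,r4:6,r5:3
c17: stall | r0:15,r1:Mul2,r2:Mul1,r3:3,r4:6,r5:3
c18: CDB Mul2=27; issue MUL r4<-Mul2 | r0:15,r1:27,r2:Mul1,r3:3,r4:Mul2,r5:3
c19: CDB Mul1=9 | r0:15,r1:27,r2:9,r3:3,r4:Mul2,r5:3
c20: - | r0:15,r1:27,r2:9,r3:3,r4:Mul2,r5:3
c21: - | r0:15,r1:27,r2:9,r3:3,r4:Mul2,r5:3

STATUS = TAG Mul2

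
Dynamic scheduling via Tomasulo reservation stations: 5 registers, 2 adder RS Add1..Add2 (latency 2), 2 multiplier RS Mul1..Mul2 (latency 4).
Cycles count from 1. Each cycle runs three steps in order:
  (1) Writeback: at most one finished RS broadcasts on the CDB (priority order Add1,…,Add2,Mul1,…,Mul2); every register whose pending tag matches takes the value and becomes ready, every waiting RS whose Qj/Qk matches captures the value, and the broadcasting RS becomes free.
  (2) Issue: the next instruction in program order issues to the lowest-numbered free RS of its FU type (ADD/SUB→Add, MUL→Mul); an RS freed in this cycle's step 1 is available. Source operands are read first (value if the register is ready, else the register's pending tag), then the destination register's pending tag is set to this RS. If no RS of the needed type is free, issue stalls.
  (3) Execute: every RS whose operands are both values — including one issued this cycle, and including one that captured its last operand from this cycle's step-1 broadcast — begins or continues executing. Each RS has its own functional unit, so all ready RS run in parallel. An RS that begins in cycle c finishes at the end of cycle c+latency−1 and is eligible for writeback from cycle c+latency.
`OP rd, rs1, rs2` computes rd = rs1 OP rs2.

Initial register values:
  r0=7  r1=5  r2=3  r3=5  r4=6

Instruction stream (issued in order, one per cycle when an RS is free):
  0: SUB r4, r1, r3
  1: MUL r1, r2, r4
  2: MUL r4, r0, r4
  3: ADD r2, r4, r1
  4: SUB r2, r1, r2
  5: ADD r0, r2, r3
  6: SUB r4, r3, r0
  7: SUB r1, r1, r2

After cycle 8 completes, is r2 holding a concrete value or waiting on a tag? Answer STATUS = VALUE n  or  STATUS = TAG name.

  c1: issue SUB r4<-Add1  regs: r0:7,r1:5,r2:3,r3:5,r4:Add1
  c2: issue MUL r1<-Mul1  regs: r0:7,r1:Mul1,r2:3,r3:5,r4:Add1
  c3: CDB Add1=0; issue MUL r4<-Mul2  regs: r0:7,r1:Mul1,r2:3,r3:5,r4:Mul2
  c4: issue ADD r2<-Add1  regs: r0:7,r1:Mul1,r2:Add1,r3:5,r4:Mul2
  c5: issue SUB r2<-Add2  regs: r0:7,r1:Mul1,r2:Add2,r3:5,r4:Mul2
  c6: stall  regs: r0:7,r1:Mul1,r2:Add2,r3:5,r4:Mul2
  c7: CDB Mul1=0; stall  regs: r0:7,r1:0,r2:Add2,r3:5,r4:Mul2
  c8: CDB Mul2=0; stall  regs: r0:7,r1:0,r2:Add2,r3:5,r4:0

STATUS = TAG Add2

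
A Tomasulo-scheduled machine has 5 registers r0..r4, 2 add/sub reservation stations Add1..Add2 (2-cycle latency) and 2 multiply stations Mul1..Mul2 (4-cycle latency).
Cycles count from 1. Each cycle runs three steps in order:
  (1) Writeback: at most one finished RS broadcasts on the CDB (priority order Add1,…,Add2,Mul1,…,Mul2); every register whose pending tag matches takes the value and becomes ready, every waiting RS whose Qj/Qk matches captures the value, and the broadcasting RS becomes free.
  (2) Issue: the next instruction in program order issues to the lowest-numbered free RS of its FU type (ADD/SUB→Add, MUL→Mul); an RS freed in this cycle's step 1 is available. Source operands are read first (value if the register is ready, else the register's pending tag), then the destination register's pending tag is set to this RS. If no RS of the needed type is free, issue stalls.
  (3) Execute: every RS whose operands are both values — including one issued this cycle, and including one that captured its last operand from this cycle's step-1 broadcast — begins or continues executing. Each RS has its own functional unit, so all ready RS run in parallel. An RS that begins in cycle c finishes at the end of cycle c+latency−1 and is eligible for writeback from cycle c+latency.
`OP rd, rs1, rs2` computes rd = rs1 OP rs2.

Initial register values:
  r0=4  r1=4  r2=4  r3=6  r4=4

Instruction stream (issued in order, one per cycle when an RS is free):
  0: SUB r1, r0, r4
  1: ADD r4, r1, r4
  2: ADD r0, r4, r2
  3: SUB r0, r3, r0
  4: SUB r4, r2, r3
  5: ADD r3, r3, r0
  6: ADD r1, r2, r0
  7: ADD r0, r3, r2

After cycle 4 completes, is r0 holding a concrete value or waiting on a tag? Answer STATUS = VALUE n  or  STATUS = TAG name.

  c1: issue SUB r1<-Add1  regs: r0:4,r1:Add1,r2:4,r3:6,r4:4
  c2: issue ADD r4<-Add2  regs: r0:4,r1:Add1,r2:4,r3:6,r4:Add2
  c3: CDB Add1=0; issue ADD r0<-Add1  regs: r0:Add1,r1:0,r2:4,r3:6,r4:Add2
  c4: stall  regs: r0:Add1,r1:0,r2:4,r3:6,r4:Add2

STATUS = TAG Add1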